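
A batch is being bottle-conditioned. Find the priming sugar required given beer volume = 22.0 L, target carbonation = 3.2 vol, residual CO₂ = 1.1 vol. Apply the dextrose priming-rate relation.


sugar = (target − residual)·4.0·V
sugar = (3.2 − 1.1)·4.0·22.0

184.8000 g


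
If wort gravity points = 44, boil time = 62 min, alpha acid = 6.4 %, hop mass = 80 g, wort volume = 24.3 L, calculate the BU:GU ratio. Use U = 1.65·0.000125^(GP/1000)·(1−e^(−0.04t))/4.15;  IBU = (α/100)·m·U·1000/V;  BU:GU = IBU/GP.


U = 1.65·0.000125^(44/1000)·(1−e^(−0.04·62))/4.15 = 0.2453
IBU = (6.4/100)·80·0.2453·1000/24.3 = 51.6869
BU:GU = 51.6869/44

1.1747


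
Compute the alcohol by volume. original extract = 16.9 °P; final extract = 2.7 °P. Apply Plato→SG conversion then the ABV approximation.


SG = 259/(259 − P);  ABV = (OG − FG)·131.25
OG = 259/(259 − 16.9) = 1.0698
FG = 259/(259 − 2.7) = 1.0105
ABV = (1.0698 − 1.0105)·131.25

7.7794 % ABV


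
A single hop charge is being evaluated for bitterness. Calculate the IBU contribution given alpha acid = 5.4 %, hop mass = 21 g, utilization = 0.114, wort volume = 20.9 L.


IBU = (α/100)·mass·U·1000 / V
IBU = (5.4/100)·21·0.114·1000 / 20.9

6.1855 IBU


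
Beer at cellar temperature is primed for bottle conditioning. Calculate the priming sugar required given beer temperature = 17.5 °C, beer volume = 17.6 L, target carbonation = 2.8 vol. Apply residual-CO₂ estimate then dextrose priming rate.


residual = 14.695·(0.01821 + 0.09011·e^(−0.04·T));  sugar = (target − residual)·4.0·V
residual = 14.695·(0.01821 + 0.09011·e^(−0.04·17.5)) = 0.9252
sugar = (2.8 − 0.9252)·4.0·17.6

131.9889 g


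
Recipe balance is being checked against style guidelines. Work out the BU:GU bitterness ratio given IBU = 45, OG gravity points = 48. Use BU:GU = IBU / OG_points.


BU:GU = 45 / 48

0.9375


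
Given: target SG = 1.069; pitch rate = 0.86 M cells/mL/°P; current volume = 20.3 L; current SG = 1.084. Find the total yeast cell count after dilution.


V_w = V·((SG_c−1)/(SG_t−1)−1);  °P = 259 − 259/SG_t;  cells = rate·(V+V_w)·°P
V_w = 20.3·((1.084−1)/(1.069−1)−1) = 4.4130
V_final = 20.3 + 4.4130 = 24.7130
°P = 259 − 259/1.069 = 16.7175
cells = 0.86·24.7130·16.7175

355.3005 billion cells


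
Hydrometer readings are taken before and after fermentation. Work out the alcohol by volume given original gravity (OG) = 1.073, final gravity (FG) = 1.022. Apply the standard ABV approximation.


ABV = (OG − FG) · 131.25
ABV = (1.073 − 1.022) · 131.25

6.6937 % ABV


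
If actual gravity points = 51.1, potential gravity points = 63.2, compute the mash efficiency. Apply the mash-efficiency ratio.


efficiency = actual / potential × 100
efficiency = 51.1 / 63.2 × 100

80.8544 %


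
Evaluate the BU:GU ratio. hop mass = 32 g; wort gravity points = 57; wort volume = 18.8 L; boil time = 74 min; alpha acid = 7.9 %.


U = 1.65·0.000125^(GP/1000)·(1−e^(−0.04t))/4.15;  IBU = (α/100)·m·U·1000/V;  BU:GU = IBU/GP
U = 1.65·0.000125^(57/1000)·(1−e^(−0.04·74))/4.15 = 0.2259
IBU = (7.9/100)·32·0.2259·1000/18.8 = 30.3718
BU:GU = 30.3718/57

0.5328


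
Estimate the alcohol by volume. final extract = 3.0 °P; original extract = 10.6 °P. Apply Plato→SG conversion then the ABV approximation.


SG = 259/(259 − P);  ABV = (OG − FG)·131.25
OG = 259/(259 − 10.6) = 1.0427
FG = 259/(259 − 3.0) = 1.0117
ABV = (1.0427 − 1.0117)·131.25

4.0628 % ABV


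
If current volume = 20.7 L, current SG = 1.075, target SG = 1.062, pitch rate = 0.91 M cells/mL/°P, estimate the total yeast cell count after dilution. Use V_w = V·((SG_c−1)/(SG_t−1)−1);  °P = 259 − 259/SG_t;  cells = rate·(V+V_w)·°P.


V_w = 20.7·((1.075−1)/(1.062−1)−1) = 4.3403
V_final = 20.7 + 4.3403 = 25.0403
°P = 259 − 259/1.062 = 15.1205
cells = 0.91·25.0403·15.1205

344.5468 billion cells


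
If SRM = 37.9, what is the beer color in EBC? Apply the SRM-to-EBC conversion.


EBC = SRM · 1.97
EBC = 37.9 · 1.97

74.6630 EBC


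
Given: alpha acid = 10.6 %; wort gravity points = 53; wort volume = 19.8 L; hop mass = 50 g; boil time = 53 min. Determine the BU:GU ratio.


U = 1.65·0.000125^(GP/1000)·(1−e^(−0.04t))/4.15;  IBU = (α/100)·m·U·1000/V;  BU:GU = IBU/GP
U = 1.65·0.000125^(53/1000)·(1−e^(−0.04·53))/4.15 = 0.2173
IBU = (10.6/100)·50·0.2173·1000/19.8 = 58.1634
BU:GU = 58.1634/53

1.0974


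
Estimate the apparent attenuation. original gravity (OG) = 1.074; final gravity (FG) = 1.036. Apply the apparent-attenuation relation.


AA = (OG − FG)/(OG − 1) · 100
AA = (1.074 − 1.036)/(1.074 − 1) · 100

51.3514 %


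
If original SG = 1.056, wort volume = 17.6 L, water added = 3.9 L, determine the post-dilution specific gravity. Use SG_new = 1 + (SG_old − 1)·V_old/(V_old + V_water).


pts = (1.056 − 1)·1000·17.6/(17.6 + 3.9) = 45.8419
SG_new = 1 + 45.8419/1000

1.0458


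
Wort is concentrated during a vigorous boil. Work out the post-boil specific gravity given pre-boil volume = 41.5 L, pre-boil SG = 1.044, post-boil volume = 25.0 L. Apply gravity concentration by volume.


SG_post = 1 + (SG_pre − 1)·V_pre/V_post
pts_pre = (1.044 − 1)·1000 = 44.0000
pts_post = 44.0000·41.5/25.0 = 73.0400
SG_post = 1 + 73.0400/1000

1.0730


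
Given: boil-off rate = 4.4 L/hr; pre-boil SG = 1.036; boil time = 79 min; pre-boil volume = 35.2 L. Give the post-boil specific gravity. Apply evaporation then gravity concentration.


V_post = V_pre − rate·(t/60);  SG_post = 1 + (SG_pre−1)·V_pre/V_post
V_post = 35.2 − 4.4·(79/60) = 29.4067
SG_post = 1 + (1.036 − 1)·35.2/29.4067

1.0431


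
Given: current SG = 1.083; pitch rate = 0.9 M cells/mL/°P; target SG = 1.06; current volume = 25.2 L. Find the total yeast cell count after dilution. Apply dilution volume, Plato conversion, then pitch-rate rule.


V_w = V·((SG_c−1)/(SG_t−1)−1);  °P = 259 − 259/SG_t;  cells = rate·(V+V_w)·°P
V_w = 25.2·((1.083−1)/(1.06−1)−1) = 9.6600
V_final = 25.2 + 9.6600 = 34.8600
°P = 259 − 259/1.06 = 14.6604
cells = 0.9·34.8600·14.6604

459.9547 billion cells


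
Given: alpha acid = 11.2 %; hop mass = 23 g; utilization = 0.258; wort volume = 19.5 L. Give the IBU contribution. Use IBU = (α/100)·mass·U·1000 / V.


IBU = (11.2/100)·23·0.258·1000 / 19.5

34.0825 IBU


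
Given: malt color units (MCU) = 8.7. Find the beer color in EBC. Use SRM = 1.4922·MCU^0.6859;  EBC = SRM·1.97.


SRM = 1.4922·8.7^0.6859 = 6.5803
EBC = 6.5803·1.97

12.9631 EBC


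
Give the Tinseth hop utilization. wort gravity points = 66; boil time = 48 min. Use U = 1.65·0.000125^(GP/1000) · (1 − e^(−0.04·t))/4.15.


bigness = 1.65·0.000125^(66/1000) = 0.9118
boil_factor = (1 − e^(−0.04·48))/4.15 = 0.2056
U = 0.9118 · 0.2056

0.1875


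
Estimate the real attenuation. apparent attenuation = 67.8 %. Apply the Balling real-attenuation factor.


RA = AA · 0.8192
RA = 67.8 · 0.8192

55.5418 %


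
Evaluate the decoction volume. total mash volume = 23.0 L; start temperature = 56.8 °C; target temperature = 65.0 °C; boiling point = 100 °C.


V_dec = V_total·(T_target − T_start)/(T_boil − T_start)
V_dec = 23.0·(65.0 − 56.8)/(100 − 56.8)

4.3657 L


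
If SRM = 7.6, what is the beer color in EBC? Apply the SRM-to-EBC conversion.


EBC = SRM · 1.97
EBC = 7.6 · 1.97

14.9720 EBC


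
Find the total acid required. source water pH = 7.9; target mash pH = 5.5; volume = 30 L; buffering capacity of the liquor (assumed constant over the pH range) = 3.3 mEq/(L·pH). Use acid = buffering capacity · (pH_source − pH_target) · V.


acid = 3.3 · (7.9 − 5.5) · 30

237.6000 mEq


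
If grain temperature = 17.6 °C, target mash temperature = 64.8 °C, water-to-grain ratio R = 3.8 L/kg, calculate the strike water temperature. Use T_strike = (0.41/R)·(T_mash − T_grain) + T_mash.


T_strike = (0.41/3.8)·(64.8 − 17.6) + 64.8

69.8926 °C


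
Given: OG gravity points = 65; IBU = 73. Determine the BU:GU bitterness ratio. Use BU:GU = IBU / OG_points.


BU:GU = 73 / 65

1.1231


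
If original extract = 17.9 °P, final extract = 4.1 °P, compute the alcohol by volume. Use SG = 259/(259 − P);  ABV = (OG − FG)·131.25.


OG = 259/(259 − 17.9) = 1.0742
FG = 259/(259 − 4.1) = 1.0161
ABV = (1.0742 − 1.0161)·131.25

7.6333 % ABV


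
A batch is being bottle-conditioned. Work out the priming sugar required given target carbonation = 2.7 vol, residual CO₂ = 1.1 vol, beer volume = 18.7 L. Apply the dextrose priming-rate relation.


sugar = (target − residual)·4.0·V
sugar = (2.7 − 1.1)·4.0·18.7

119.6800 g


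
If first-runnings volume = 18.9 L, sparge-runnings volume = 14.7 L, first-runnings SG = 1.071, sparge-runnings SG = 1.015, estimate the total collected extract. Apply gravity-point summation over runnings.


total = Σ (SG_i − 1)·1000·V_i
first = (1.071 − 1)·1000·18.9 = 1341.9000
sparge = (1.015 − 1)·1000·14.7 = 220.5000
total = 1341.9000 + 220.5000

1562.4000 gravity·L


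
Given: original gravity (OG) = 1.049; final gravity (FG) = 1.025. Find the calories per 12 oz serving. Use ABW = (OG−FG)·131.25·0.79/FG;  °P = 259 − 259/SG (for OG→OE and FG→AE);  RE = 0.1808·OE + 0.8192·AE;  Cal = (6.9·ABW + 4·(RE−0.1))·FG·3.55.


ABW = (1.049 − 1.025)·131.25·0.79/1.025 = 2.4278
OE = 259 − 259/1.049 = 12.0982 °P
AE = 259 − 259/1.025 = 6.3171 °P
RE = 0.1808·12.0982 + 0.8192·6.3171 = 7.3623 °P
Cal = (6.9·2.4278 + 4·(7.3623−0.1))·1.025·3.55

166.6586 kcal


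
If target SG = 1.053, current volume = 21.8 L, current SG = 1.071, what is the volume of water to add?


V_water = V·((SG_curr − 1)/(SG_target − 1) − 1)
V_water = 21.8·((1.071 − 1)/(1.053 − 1) − 1)

7.4038 L


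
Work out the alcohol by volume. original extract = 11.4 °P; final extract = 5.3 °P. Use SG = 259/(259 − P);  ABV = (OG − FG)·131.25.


OG = 259/(259 − 11.4) = 1.0460
FG = 259/(259 − 5.3) = 1.0209
ABV = (1.0460 − 1.0209)·131.25

3.3011 % ABV


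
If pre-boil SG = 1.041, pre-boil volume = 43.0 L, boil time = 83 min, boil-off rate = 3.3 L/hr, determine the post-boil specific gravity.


V_post = V_pre − rate·(t/60);  SG_post = 1 + (SG_pre−1)·V_pre/V_post
V_post = 43.0 − 3.3·(83/60) = 38.4350
SG_post = 1 + (1.041 − 1)·43.0/38.4350

1.0459


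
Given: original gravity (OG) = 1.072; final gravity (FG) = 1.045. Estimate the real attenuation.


AA = (OG−FG)/(OG−1)·100;  RA = AA·0.8192
AA = (1.072 − 1.045)/(1.072 − 1)·100 = 37.5000
RA = 37.5000·0.8192

30.7200 %


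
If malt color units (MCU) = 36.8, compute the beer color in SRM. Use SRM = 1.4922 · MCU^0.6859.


SRM = 1.4922 · 36.8^0.6859

17.6947 SRM


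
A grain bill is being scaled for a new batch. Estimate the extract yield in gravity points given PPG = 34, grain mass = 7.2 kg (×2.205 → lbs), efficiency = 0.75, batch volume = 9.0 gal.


points = lbs × PPG × eff / vol
lbs = 7.2 × 2.205 = 15.8760
points = 15.8760 × 34 × 0.75 / 9.0

44.9820 points


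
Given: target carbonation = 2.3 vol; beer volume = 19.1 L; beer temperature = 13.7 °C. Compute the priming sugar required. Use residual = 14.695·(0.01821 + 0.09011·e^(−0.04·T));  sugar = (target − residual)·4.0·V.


residual = 14.695·(0.01821 + 0.09011·e^(−0.04·13.7)) = 1.0331
sugar = (2.3 − 1.0331)·4.0·19.1

96.7909 g


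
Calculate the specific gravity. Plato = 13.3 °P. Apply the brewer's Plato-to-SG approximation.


SG = 259/(259 − P)
SG = 259/(259 − 13.3)

1.0541


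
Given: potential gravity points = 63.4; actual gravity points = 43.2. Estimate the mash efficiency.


efficiency = actual / potential × 100
efficiency = 43.2 / 63.4 × 100

68.1388 %


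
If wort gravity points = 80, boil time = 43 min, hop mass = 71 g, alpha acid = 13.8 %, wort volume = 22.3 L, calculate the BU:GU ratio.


U = 1.65·0.000125^(GP/1000)·(1−e^(−0.04t))/4.15;  IBU = (α/100)·m·U·1000/V;  BU:GU = IBU/GP
U = 1.65·0.000125^(80/1000)·(1−e^(−0.04·43))/4.15 = 0.1590
IBU = (13.8/100)·71·0.1590·1000/22.3 = 69.8762
BU:GU = 69.8762/80

0.8735


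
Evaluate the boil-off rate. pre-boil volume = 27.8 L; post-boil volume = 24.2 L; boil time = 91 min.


rate = (V_pre − V_post) / (t_min/60)
rate = (27.8 − 24.2) / (91/60)

2.3736 L/hr


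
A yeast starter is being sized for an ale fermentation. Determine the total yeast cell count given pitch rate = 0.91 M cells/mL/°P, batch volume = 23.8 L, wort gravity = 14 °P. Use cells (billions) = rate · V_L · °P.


cells = 0.91 · 23.8 · 14

303.2120 billion cells


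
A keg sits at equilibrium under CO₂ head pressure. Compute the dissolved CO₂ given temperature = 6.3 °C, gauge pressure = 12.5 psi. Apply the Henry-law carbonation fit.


vols = (P + 14.695)·(0.01821 + 0.09011·e^(−0.04·T))
vols = (12.5 + 14.695)·(0.01821 + 0.09011·e^(−0.04·6.3))

2.3999 volumes


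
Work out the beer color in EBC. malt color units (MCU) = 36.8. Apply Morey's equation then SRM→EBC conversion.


SRM = 1.4922·MCU^0.6859;  EBC = SRM·1.97
SRM = 1.4922·36.8^0.6859 = 17.6947
EBC = 17.6947·1.97

34.8585 EBC


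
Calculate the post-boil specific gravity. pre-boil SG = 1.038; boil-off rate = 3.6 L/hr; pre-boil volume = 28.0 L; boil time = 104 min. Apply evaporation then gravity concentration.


V_post = V_pre − rate·(t/60);  SG_post = 1 + (SG_pre−1)·V_pre/V_post
V_post = 28.0 − 3.6·(104/60) = 21.7600
SG_post = 1 + (1.038 − 1)·28.0/21.7600

1.0489


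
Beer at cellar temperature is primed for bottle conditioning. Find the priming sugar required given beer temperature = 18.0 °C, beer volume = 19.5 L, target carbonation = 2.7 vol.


residual = 14.695·(0.01821 + 0.09011·e^(−0.04·T));  sugar = (target − residual)·4.0·V
residual = 14.695·(0.01821 + 0.09011·e^(−0.04·18.0)) = 0.9121
sugar = (2.7 − 0.9121)·4.0·19.5

139.4533 g


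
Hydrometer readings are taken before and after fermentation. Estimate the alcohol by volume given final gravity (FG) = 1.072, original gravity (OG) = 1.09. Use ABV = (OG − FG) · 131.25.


ABV = (1.09 − 1.072) · 131.25

2.3625 % ABV


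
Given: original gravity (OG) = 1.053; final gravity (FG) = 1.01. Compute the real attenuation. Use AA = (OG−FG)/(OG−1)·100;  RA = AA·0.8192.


AA = (1.053 − 1.01)/(1.053 − 1)·100 = 81.1321
RA = 81.1321·0.8192

66.4634 %


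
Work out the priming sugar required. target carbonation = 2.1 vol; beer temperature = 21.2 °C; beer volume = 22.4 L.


residual = 14.695·(0.01821 + 0.09011·e^(−0.04·T));  sugar = (target − residual)·4.0·V
residual = 14.695·(0.01821 + 0.09011·e^(−0.04·21.2)) = 0.8347
sugar = (2.1 − 0.8347)·4.0·22.4

113.3711 g


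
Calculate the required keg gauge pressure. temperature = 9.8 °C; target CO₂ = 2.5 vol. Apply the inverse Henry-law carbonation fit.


psi = vols/(0.01821 + 0.09011·e^(−0.04·T)) − 14.695
psi = 2.5/(0.01821 + 0.09011·e^(−0.04·9.8)) − 14.695

16.9115 psi


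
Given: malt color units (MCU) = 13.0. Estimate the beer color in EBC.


SRM = 1.4922·MCU^0.6859;  EBC = SRM·1.97
SRM = 1.4922·13.0^0.6859 = 8.6672
EBC = 8.6672·1.97

17.0745 EBC


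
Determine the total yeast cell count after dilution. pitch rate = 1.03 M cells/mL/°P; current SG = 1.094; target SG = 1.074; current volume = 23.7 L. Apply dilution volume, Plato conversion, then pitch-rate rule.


V_w = V·((SG_c−1)/(SG_t−1)−1);  °P = 259 − 259/SG_t;  cells = rate·(V+V_w)·°P
V_w = 23.7·((1.094−1)/(1.074−1)−1) = 6.4054
V_final = 23.7 + 6.4054 = 30.1054
°P = 259 − 259/1.074 = 17.8454
cells = 1.03·30.1054·17.8454

553.3615 billion cells


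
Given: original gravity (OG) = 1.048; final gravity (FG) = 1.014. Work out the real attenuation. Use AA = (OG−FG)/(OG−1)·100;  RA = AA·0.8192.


AA = (1.048 − 1.014)/(1.048 − 1)·100 = 70.8333
RA = 70.8333·0.8192

58.0267 %


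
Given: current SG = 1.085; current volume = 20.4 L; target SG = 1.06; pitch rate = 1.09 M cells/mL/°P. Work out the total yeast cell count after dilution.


V_w = V·((SG_c−1)/(SG_t−1)−1);  °P = 259 − 259/SG_t;  cells = rate·(V+V_w)·°P
V_w = 20.4·((1.085−1)/(1.06−1)−1) = 8.5000
V_final = 20.4 + 8.5000 = 28.9000
°P = 259 − 259/1.06 = 14.6604
cells = 1.09·28.9000·14.6604

461.8165 billion cells


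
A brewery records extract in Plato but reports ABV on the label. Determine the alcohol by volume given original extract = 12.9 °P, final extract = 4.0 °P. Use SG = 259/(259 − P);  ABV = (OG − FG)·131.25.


OG = 259/(259 − 12.9) = 1.0524
FG = 259/(259 − 4.0) = 1.0157
ABV = (1.0524 − 1.0157)·131.25

4.8210 % ABV


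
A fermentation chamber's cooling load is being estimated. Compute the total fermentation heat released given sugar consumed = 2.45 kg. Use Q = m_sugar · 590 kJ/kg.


Q = 2.45 · 590

1445.5000 kJ


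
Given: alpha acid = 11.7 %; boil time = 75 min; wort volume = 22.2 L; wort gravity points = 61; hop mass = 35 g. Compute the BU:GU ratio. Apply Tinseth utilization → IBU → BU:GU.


U = 1.65·0.000125^(GP/1000)·(1−e^(−0.04t))/4.15;  IBU = (α/100)·m·U·1000/V;  BU:GU = IBU/GP
U = 1.65·0.000125^(61/1000)·(1−e^(−0.04·75))/4.15 = 0.2184
IBU = (11.7/100)·35·0.2184·1000/22.2 = 40.2781
BU:GU = 40.2781/61

0.6603


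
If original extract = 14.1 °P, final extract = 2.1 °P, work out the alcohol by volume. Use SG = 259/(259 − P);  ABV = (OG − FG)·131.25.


OG = 259/(259 − 14.1) = 1.0576
FG = 259/(259 − 2.1) = 1.0082
ABV = (1.0576 − 1.0082)·131.25

6.4838 % ABV


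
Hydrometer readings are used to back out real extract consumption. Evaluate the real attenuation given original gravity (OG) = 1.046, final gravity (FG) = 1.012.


AA = (OG−FG)/(OG−1)·100;  RA = AA·0.8192
AA = (1.046 − 1.012)/(1.046 − 1)·100 = 73.9130
RA = 73.9130·0.8192

60.5496 %


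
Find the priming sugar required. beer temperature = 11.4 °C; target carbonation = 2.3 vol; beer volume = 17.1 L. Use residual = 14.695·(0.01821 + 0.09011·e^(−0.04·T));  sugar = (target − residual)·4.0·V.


residual = 14.695·(0.01821 + 0.09011·e^(−0.04·11.4)) = 1.1069
sugar = (2.3 − 1.1069)·4.0·17.1

81.6100 g


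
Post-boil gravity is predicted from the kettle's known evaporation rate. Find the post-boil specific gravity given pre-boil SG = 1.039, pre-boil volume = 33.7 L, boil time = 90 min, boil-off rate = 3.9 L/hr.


V_post = V_pre − rate·(t/60);  SG_post = 1 + (SG_pre−1)·V_pre/V_post
V_post = 33.7 − 3.9·(90/60) = 27.8500
SG_post = 1 + (1.039 − 1)·33.7/27.8500

1.0472


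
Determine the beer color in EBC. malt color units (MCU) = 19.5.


SRM = 1.4922·MCU^0.6859;  EBC = SRM·1.97
SRM = 1.4922·19.5^0.6859 = 11.4462
EBC = 11.4462·1.97

22.5490 EBC


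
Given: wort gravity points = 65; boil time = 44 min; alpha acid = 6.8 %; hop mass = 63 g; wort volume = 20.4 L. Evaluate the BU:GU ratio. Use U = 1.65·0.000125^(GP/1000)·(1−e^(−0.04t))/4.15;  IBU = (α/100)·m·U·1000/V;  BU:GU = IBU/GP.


U = 1.65·0.000125^(65/1000)·(1−e^(−0.04·44))/4.15 = 0.1835
IBU = (6.8/100)·63·0.1835·1000/20.4 = 38.5444
BU:GU = 38.5444/65

0.5930


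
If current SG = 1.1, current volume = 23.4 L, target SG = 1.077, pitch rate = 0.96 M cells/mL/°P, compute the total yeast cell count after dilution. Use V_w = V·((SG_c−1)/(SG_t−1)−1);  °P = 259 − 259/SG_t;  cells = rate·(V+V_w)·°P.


V_w = 23.4·((1.1−1)/(1.077−1)−1) = 6.9896
V_final = 23.4 + 6.9896 = 30.3896
°P = 259 − 259/1.077 = 18.5172
cells = 0.96·30.3896·18.5172

540.2206 billion cells


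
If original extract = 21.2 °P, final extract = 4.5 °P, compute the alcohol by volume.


SG = 259/(259 − P);  ABV = (OG − FG)·131.25
OG = 259/(259 − 21.2) = 1.0892
FG = 259/(259 − 4.5) = 1.0177
ABV = (1.0892 − 1.0177)·131.25

9.3803 % ABV


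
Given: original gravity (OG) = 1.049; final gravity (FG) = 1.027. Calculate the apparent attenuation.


AA = (OG − FG)/(OG − 1) · 100
AA = (1.049 − 1.027)/(1.049 − 1) · 100

44.8980 %


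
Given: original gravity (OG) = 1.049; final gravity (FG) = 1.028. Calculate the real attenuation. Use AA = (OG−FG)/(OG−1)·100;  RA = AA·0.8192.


AA = (1.049 − 1.028)/(1.049 − 1)·100 = 42.8571
RA = 42.8571·0.8192

35.1086 %


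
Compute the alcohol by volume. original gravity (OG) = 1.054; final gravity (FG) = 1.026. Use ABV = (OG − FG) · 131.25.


ABV = (1.054 − 1.026) · 131.25

3.6750 % ABV


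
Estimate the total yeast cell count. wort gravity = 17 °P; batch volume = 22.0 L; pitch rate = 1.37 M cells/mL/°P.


cells (billions) = rate · V_L · °P
cells = 1.37 · 22.0 · 17

512.3800 billion cells


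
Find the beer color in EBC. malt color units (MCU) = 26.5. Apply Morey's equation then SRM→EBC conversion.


SRM = 1.4922·MCU^0.6859;  EBC = SRM·1.97
SRM = 1.4922·26.5^0.6859 = 14.1264
EBC = 14.1264·1.97

27.8290 EBC


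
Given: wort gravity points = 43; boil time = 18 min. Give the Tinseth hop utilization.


U = 1.65·0.000125^(GP/1000) · (1 − e^(−0.04·t))/4.15
bigness = 1.65·0.000125^(43/1000) = 1.1211
boil_factor = (1 − e^(−0.04·18))/4.15 = 0.1237
U = 1.1211 · 0.1237

0.1387


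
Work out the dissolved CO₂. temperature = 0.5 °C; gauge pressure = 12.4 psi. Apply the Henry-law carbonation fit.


vols = (P + 14.695)·(0.01821 + 0.09011·e^(−0.04·T))
vols = (12.4 + 14.695)·(0.01821 + 0.09011·e^(−0.04·0.5))

2.8866 volumes


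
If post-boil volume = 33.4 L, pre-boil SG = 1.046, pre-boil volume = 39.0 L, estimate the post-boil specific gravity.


SG_post = 1 + (SG_pre − 1)·V_pre/V_post
pts_pre = (1.046 − 1)·1000 = 46.0000
pts_post = 46.0000·39.0/33.4 = 53.7126
SG_post = 1 + 53.7126/1000

1.0537


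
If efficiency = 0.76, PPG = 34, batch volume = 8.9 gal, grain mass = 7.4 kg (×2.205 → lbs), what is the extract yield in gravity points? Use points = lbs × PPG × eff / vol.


lbs = 7.4 × 2.205 = 16.3170
points = 16.3170 × 34 × 0.76 / 8.9

47.3743 points


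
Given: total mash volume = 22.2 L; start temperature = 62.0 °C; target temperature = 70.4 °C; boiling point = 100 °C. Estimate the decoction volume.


V_dec = V_total·(T_target − T_start)/(T_boil − T_start)
V_dec = 22.2·(70.4 − 62.0)/(100 − 62.0)

4.9074 L


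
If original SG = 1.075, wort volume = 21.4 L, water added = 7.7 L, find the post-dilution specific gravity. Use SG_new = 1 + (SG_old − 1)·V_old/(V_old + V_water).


pts = (1.075 − 1)·1000·21.4/(21.4 + 7.7) = 55.1546
SG_new = 1 + 55.1546/1000

1.0552


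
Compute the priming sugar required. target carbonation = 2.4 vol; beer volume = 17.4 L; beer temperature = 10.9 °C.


residual = 14.695·(0.01821 + 0.09011·e^(−0.04·T));  sugar = (target − residual)·4.0·V
residual = 14.695·(0.01821 + 0.09011·e^(−0.04·10.9)) = 1.1238
sugar = (2.4 − 1.1238)·4.0·17.4

88.8217 g


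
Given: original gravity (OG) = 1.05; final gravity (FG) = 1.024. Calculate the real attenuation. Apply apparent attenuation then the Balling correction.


AA = (OG−FG)/(OG−1)·100;  RA = AA·0.8192
AA = (1.05 − 1.024)/(1.05 − 1)·100 = 52.0000
RA = 52.0000·0.8192

42.5984 %


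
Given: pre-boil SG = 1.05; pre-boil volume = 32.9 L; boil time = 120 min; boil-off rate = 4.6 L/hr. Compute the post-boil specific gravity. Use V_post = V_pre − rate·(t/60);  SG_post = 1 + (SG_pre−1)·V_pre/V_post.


V_post = 32.9 − 4.6·(120/60) = 23.7000
SG_post = 1 + (1.05 − 1)·32.9/23.7000

1.0694


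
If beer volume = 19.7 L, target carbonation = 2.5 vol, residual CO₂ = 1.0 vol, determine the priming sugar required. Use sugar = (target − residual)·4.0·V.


sugar = (2.5 − 1.0)·4.0·19.7

118.2000 g


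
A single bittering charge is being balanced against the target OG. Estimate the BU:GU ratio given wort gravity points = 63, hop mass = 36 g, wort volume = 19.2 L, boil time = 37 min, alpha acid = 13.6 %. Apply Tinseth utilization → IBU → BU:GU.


U = 1.65·0.000125^(GP/1000)·(1−e^(−0.04t))/4.15;  IBU = (α/100)·m·U·1000/V;  BU:GU = IBU/GP
U = 1.65·0.000125^(63/1000)·(1−e^(−0.04·37))/4.15 = 0.1743
IBU = (13.6/100)·36·0.1743·1000/19.2 = 44.4531
BU:GU = 44.4531/63

0.7056


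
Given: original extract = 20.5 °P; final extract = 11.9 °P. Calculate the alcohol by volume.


SG = 259/(259 − P);  ABV = (OG − FG)·131.25
OG = 259/(259 − 20.5) = 1.0860
FG = 259/(259 − 11.9) = 1.0482
ABV = (1.0860 − 1.0482)·131.25

4.9606 % ABV


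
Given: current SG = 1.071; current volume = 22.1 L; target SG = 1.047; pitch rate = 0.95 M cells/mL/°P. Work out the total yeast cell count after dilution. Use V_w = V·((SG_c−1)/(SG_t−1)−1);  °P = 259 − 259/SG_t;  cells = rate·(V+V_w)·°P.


V_w = 22.1·((1.071−1)/(1.047−1)−1) = 11.2851
V_final = 22.1 + 11.2851 = 33.3851
°P = 259 − 259/1.047 = 11.6266
cells = 0.95·33.3851·11.6266

368.7460 billion cells


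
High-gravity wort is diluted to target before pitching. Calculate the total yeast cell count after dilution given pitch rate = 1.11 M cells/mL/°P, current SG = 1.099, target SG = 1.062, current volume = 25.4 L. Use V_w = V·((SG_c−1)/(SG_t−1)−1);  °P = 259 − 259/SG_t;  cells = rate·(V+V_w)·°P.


V_w = 25.4·((1.099−1)/(1.062−1)−1) = 15.1581
V_final = 25.4 + 15.1581 = 40.5581
°P = 259 − 259/1.062 = 15.1205
cells = 1.11·40.5581·15.1205

680.7178 billion cells


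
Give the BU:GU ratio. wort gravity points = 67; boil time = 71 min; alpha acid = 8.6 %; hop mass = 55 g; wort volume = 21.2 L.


U = 1.65·0.000125^(GP/1000)·(1−e^(−0.04t))/4.15;  IBU = (α/100)·m·U·1000/V;  BU:GU = IBU/GP
U = 1.65·0.000125^(67/1000)·(1−e^(−0.04·71))/4.15 = 0.2050
IBU = (8.6/100)·55·0.2050·1000/21.2 = 45.7413
BU:GU = 45.7413/67

0.6827


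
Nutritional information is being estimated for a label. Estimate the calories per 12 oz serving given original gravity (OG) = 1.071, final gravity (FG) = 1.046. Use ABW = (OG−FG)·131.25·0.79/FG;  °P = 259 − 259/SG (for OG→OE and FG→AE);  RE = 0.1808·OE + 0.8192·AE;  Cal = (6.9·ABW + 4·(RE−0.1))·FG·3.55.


ABW = (1.071 − 1.046)·131.25·0.79/1.046 = 2.4782
OE = 259 − 259/1.071 = 17.1699 °P
AE = 259 − 259/1.046 = 11.3901 °P
RE = 0.1808·17.1699 + 0.8192·11.3901 = 12.4351 °P
Cal = (6.9·2.4782 + 4·(12.4351−0.1))·1.046·3.55

246.7107 kcal


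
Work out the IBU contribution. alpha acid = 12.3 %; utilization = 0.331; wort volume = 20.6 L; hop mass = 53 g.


IBU = (α/100)·mass·U·1000 / V
IBU = (12.3/100)·53·0.331·1000 / 20.6

104.7470 IBU


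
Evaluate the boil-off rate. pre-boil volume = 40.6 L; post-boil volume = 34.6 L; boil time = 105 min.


rate = (V_pre − V_post) / (t_min/60)
rate = (40.6 − 34.6) / (105/60)

3.4286 L/hr


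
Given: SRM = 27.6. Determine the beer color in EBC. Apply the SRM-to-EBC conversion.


EBC = SRM · 1.97
EBC = 27.6 · 1.97

54.3720 EBC


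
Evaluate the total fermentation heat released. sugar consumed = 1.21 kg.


Q = m_sugar · 590 kJ/kg
Q = 1.21 · 590

713.9000 kJ


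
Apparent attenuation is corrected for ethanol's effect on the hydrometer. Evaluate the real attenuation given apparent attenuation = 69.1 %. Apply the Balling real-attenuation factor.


RA = AA · 0.8192
RA = 69.1 · 0.8192

56.6067 %


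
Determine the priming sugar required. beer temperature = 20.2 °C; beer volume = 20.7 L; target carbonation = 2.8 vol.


residual = 14.695·(0.01821 + 0.09011·e^(−0.04·T));  sugar = (target − residual)·4.0·V
residual = 14.695·(0.01821 + 0.09011·e^(−0.04·20.2)) = 0.8578
sugar = (2.8 − 0.8578)·4.0·20.7

160.8107 g


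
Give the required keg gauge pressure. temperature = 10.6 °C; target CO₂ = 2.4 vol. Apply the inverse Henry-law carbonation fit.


psi = vols/(0.01821 + 0.09011·e^(−0.04·T)) − 14.695
psi = 2.4/(0.01821 + 0.09011·e^(−0.04·10.6)) − 14.695

16.4011 psi


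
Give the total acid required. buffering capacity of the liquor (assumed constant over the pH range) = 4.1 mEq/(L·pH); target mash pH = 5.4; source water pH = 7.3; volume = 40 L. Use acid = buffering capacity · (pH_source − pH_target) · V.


acid = 4.1 · (7.3 − 5.4) · 40

311.6000 mEq


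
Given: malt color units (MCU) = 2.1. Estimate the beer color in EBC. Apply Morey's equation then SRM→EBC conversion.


SRM = 1.4922·MCU^0.6859;  EBC = SRM·1.97
SRM = 1.4922·2.1^0.6859 = 2.4822
EBC = 2.4822·1.97

4.8899 EBC


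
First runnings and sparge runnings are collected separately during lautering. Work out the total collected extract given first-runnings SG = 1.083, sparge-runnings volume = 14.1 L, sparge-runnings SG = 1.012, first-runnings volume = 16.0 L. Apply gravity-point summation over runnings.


total = Σ (SG_i − 1)·1000·V_i
first = (1.083 − 1)·1000·16.0 = 1328.0000
sparge = (1.012 − 1)·1000·14.1 = 169.2000
total = 1328.0000 + 169.2000

1497.2000 gravity·L


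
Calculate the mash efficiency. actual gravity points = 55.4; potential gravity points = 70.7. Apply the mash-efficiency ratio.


efficiency = actual / potential × 100
efficiency = 55.4 / 70.7 × 100

78.3593 %


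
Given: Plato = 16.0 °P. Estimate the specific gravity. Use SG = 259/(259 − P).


SG = 259/(259 − 16.0)

1.0658


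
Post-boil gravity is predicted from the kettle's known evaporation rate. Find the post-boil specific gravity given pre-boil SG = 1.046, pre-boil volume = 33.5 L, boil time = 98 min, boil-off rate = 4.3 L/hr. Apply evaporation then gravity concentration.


V_post = V_pre − rate·(t/60);  SG_post = 1 + (SG_pre−1)·V_pre/V_post
V_post = 33.5 − 4.3·(98/60) = 26.4767
SG_post = 1 + (1.046 − 1)·33.5/26.4767

1.0582


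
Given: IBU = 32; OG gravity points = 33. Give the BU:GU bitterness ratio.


BU:GU = IBU / OG_points
BU:GU = 32 / 33

0.9697


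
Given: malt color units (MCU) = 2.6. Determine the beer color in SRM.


SRM = 1.4922 · MCU^0.6859
SRM = 1.4922 · 2.6^0.6859

2.8738 SRM


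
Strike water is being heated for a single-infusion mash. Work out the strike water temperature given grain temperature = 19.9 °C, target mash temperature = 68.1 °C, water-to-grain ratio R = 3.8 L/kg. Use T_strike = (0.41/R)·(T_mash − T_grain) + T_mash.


T_strike = (0.41/3.8)·(68.1 − 19.9) + 68.1

73.3005 °C


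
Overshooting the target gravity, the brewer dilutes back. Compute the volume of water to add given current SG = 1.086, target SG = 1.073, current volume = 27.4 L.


V_water = V·((SG_curr − 1)/(SG_target − 1) − 1)
V_water = 27.4·((1.086 − 1)/(1.073 − 1) − 1)

4.8795 L


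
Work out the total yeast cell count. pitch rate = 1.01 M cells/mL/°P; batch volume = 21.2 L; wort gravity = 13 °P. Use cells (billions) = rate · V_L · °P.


cells = 1.01 · 21.2 · 13

278.3560 billion cells


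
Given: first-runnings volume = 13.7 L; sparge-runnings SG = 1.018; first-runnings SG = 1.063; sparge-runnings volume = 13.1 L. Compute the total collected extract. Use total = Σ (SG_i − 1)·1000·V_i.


first = (1.063 − 1)·1000·13.7 = 863.1000
sparge = (1.018 − 1)·1000·13.1 = 235.8000
total = 863.1000 + 235.8000

1098.9000 gravity·L


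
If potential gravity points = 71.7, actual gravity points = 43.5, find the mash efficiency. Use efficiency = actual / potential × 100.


efficiency = 43.5 / 71.7 × 100

60.6695 %


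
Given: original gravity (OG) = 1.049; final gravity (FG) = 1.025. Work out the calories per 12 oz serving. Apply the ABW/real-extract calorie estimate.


ABW = (OG−FG)·131.25·0.79/FG;  °P = 259 − 259/SG (for OG→OE and FG→AE);  RE = 0.1808·OE + 0.8192·AE;  Cal = (6.9·ABW + 4·(RE−0.1))·FG·3.55
ABW = (1.049 − 1.025)·131.25·0.79/1.025 = 2.4278
OE = 259 − 259/1.049 = 12.0982 °P
AE = 259 − 259/1.025 = 6.3171 °P
RE = 0.1808·12.0982 + 0.8192·6.3171 = 7.3623 °P
Cal = (6.9·2.4278 + 4·(7.3623−0.1))·1.025·3.55

166.6586 kcal


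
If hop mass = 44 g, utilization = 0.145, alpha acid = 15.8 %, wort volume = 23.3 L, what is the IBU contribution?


IBU = (α/100)·mass·U·1000 / V
IBU = (15.8/100)·44·0.145·1000 / 23.3

43.2635 IBU


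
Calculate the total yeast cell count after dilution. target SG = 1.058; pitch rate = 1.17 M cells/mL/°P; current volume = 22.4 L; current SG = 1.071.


V_w = V·((SG_c−1)/(SG_t−1)−1);  °P = 259 − 259/SG_t;  cells = rate·(V+V_w)·°P
V_w = 22.4·((1.071−1)/(1.058−1)−1) = 5.0207
V_final = 22.4 + 5.0207 = 27.4207
°P = 259 − 259/1.058 = 14.1985
cells = 1.17·27.4207·14.1985

455.5188 billion cells


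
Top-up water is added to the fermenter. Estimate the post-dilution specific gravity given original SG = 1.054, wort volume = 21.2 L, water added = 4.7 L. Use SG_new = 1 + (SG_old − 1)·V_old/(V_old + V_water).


pts = (1.054 − 1)·1000·21.2/(21.2 + 4.7) = 44.2008
SG_new = 1 + 44.2008/1000

1.0442


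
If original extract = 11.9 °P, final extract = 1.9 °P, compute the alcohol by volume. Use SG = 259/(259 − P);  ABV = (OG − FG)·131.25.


OG = 259/(259 − 11.9) = 1.0482
FG = 259/(259 − 1.9) = 1.0074
ABV = (1.0482 − 1.0074)·131.25

5.3509 % ABV


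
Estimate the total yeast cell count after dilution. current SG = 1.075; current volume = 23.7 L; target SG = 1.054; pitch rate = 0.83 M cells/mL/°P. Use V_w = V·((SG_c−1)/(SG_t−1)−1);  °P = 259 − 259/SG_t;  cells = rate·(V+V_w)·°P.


V_w = 23.7·((1.075−1)/(1.054−1)−1) = 9.2167
V_final = 23.7 + 9.2167 = 32.9167
°P = 259 − 259/1.054 = 13.2694
cells = 0.83·32.9167·13.2694

362.5324 billion cells


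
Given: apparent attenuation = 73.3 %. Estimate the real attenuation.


RA = AA · 0.8192
RA = 73.3 · 0.8192

60.0474 %


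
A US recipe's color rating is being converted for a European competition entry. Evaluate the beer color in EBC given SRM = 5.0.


EBC = SRM · 1.97
EBC = 5.0 · 1.97

9.8500 EBC


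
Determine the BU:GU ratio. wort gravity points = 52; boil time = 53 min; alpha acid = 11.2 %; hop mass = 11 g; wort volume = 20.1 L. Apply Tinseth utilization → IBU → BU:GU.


U = 1.65·0.000125^(GP/1000)·(1−e^(−0.04t))/4.15;  IBU = (α/100)·m·U·1000/V;  BU:GU = IBU/GP
U = 1.65·0.000125^(52/1000)·(1−e^(−0.04·53))/4.15 = 0.2193
IBU = (11.2/100)·11·0.2193·1000/20.1 = 13.4387
BU:GU = 13.4387/52

0.2584


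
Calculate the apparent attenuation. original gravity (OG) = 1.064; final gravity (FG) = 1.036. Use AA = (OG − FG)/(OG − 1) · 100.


AA = (1.064 − 1.036)/(1.064 − 1) · 100

43.7500 %


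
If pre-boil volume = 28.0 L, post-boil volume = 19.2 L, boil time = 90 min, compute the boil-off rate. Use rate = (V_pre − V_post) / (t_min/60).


rate = (28.0 − 19.2) / (90/60)

5.8667 L/hr


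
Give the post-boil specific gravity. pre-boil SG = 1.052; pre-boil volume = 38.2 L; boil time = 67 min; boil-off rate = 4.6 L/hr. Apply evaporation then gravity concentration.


V_post = V_pre − rate·(t/60);  SG_post = 1 + (SG_pre−1)·V_pre/V_post
V_post = 38.2 − 4.6·(67/60) = 33.0633
SG_post = 1 + (1.052 − 1)·38.2/33.0633

1.0601


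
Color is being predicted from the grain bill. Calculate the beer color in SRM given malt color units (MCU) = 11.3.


SRM = 1.4922 · MCU^0.6859
SRM = 1.4922 · 11.3^0.6859

7.8729 SRM


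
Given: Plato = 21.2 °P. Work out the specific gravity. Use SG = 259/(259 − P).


SG = 259/(259 − 21.2)

1.0892


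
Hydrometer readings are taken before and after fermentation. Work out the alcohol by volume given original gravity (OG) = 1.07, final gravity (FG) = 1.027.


ABV = (OG − FG) · 131.25
ABV = (1.07 − 1.027) · 131.25

5.6438 % ABV


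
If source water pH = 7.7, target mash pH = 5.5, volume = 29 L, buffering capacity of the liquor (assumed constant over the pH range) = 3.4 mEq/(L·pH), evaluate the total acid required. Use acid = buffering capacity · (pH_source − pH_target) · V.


acid = 3.4 · (7.7 − 5.5) · 29

216.9200 mEq


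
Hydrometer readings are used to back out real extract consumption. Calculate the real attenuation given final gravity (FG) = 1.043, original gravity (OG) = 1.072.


AA = (OG−FG)/(OG−1)·100;  RA = AA·0.8192
AA = (1.072 − 1.043)/(1.072 − 1)·100 = 40.2778
RA = 40.2778·0.8192

32.9956 %


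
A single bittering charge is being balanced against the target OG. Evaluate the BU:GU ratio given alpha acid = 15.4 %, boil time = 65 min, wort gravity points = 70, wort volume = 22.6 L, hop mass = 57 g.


U = 1.65·0.000125^(GP/1000)·(1−e^(−0.04t))/4.15;  IBU = (α/100)·m·U·1000/V;  BU:GU = IBU/GP
U = 1.65·0.000125^(70/1000)·(1−e^(−0.04·65))/4.15 = 0.1962
IBU = (15.4/100)·57·0.1962·1000/22.6 = 76.2060
BU:GU = 76.2060/70

1.0887


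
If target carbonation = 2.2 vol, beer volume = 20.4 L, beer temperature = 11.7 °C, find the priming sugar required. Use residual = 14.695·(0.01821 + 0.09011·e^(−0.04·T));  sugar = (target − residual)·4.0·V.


residual = 14.695·(0.01821 + 0.09011·e^(−0.04·11.7)) = 1.0969
sugar = (2.2 − 1.0969)·4.0·20.4

90.0162 g


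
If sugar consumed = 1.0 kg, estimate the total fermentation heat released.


Q = m_sugar · 590 kJ/kg
Q = 1.0 · 590

590.0000 kJ


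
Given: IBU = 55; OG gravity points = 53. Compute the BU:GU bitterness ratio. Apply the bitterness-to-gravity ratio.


BU:GU = IBU / OG_points
BU:GU = 55 / 53

1.0377


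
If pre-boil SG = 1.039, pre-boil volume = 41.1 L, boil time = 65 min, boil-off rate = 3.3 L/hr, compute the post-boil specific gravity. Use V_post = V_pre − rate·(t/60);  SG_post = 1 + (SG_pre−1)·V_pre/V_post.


V_post = 41.1 − 3.3·(65/60) = 37.5250
SG_post = 1 + (1.039 − 1)·41.1/37.5250

1.0427


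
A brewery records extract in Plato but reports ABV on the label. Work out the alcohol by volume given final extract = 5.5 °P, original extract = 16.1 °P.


SG = 259/(259 − P);  ABV = (OG − FG)·131.25
OG = 259/(259 − 16.1) = 1.0663
FG = 259/(259 − 5.5) = 1.0217
ABV = (1.0663 − 1.0217)·131.25

5.8519 % ABV


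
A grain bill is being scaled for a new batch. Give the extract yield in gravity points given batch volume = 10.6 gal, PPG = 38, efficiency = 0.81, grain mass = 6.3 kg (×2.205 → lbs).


points = lbs × PPG × eff / vol
lbs = 6.3 × 2.205 = 13.8915
points = 13.8915 × 38 × 0.81 / 10.6

40.3378 points


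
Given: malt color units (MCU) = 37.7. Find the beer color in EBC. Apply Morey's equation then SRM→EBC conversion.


SRM = 1.4922·MCU^0.6859;  EBC = SRM·1.97
SRM = 1.4922·37.7^0.6859 = 17.9903
EBC = 17.9903·1.97

35.4410 EBC


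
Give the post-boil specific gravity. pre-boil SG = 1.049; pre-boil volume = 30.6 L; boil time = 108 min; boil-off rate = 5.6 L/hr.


V_post = V_pre − rate·(t/60);  SG_post = 1 + (SG_pre−1)·V_pre/V_post
V_post = 30.6 − 5.6·(108/60) = 20.5200
SG_post = 1 + (1.049 − 1)·30.6/20.5200

1.0731


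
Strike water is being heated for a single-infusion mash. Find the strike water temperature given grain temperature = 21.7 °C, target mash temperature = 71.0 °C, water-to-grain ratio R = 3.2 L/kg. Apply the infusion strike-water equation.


T_strike = (0.41/R)·(T_mash − T_grain) + T_mash
T_strike = (0.41/3.2)·(71.0 − 21.7) + 71.0

77.3166 °C


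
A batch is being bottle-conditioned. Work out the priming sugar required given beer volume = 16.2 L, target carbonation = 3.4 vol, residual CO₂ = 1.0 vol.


sugar = (target − residual)·4.0·V
sugar = (3.4 − 1.0)·4.0·16.2

155.5200 g
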